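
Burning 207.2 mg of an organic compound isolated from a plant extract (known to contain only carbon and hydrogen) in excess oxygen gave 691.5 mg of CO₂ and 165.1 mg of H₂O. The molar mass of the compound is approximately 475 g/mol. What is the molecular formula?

C36H42

mol C = 0.6915 g CO₂ ÷ 44.009 g/mol = 0.015713 mol
mol H = 2 × 0.1651 g H₂O ÷ 18.015 g/mol = 0.018329 mol
Divide by the smallest (0.015713 mol): C 1.000, H 1.167
Multiplying each by 6 gives whole numbers: C 6.00, H 7.00
Empirical formula: C6H7
Empirical-formula mass = 79.12 g/mol; 475 ÷ 79.12 ≈ 6, so the molecular formula is C36H42.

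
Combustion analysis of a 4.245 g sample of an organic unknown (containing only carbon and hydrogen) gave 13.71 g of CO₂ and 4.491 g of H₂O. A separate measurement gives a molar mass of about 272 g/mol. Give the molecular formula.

C20H32

mol C = 13.71 g CO₂ ÷ 44.009 g/mol = 0.31153 mol
mol H = 2 × 4.491 g H₂O ÷ 18.015 g/mol = 0.49858 mol
Divide by the smallest (0.31153 mol): C 1.000, H 1.600
Multiplying each by 5 gives whole numbers: C 5.00, H 8.00
Empirical formula: C5H8
Empirical-formula mass = 68.12 g/mol; 272 ÷ 68.12 ≈ 4, so the molecular formula is C20H32.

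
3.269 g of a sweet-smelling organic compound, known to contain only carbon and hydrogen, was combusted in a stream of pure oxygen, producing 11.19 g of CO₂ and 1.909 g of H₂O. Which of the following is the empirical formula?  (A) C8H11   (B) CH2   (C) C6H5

mol C = 11.19 g CO₂ ÷ 44.009 g/mol = 0.25427 mol
mol H = 2 × 1.909 g H₂O ÷ 18.015 g/mol = 0.21193 mol
Divide by the smallest (0.21193 mol): C 1.200, H 1.000
Multiplying each by 5 gives whole numbers: C 6.00, H 5.00

(C) C6H5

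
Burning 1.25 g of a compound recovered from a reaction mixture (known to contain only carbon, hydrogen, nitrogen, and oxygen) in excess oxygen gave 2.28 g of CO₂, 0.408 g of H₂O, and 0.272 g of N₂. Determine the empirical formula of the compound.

C8H7N3O3

mol C = 2.28 g CO₂ ÷ 44.009 g/mol = 0.05181 mol
mol H = 2 × 0.408 g H₂O ÷ 18.015 g/mol = 0.04530 mol
mol N = 2 × 0.272 g N₂ ÷ 28.014 g/mol = 0.01942 mol
mass O = 1.25 − (0.6223 + 0.04566 + 0.2720) = 0.3101 g → mol O = 0.3101 ÷ 15.999 = 0.01938 mol
Divide by the smallest (0.01938 mol): C 2.673, H 2.337, N 1.002, O 1.000
Multiplying each by 3 gives whole numbers: C 8.02, H 7.01, N 3.01, O 3.00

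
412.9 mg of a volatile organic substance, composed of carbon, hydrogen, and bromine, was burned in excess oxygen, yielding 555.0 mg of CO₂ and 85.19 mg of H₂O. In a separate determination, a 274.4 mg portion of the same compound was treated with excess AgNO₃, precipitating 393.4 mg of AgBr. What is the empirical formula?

C4H3Br

mol C = 0.5550 g CO₂ ÷ 44.009 g/mol = 0.012611 mol
mol H = 2 × 0.08519 g H₂O ÷ 18.015 g/mol = 0.0094577 mol
From the AgBr data: mol Br per gram of compound = (0.3934 ÷ 187.772) ÷ 0.2744 = 0.0076352 mol/g, so in the 0.4129 g combustion sample mol Br = 0.0031526 mol
Divide by the smallest (0.0031526 mol): C 4.000, H 3.000, Br 1.000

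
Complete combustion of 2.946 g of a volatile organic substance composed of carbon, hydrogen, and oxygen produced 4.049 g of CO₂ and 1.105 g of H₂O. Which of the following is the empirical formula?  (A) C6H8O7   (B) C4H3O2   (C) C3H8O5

(A) C6H8O7

mol C = 4.049 g CO₂ ÷ 44.009 g/mol = 0.092004 mol
mol H = 2 × 1.105 g H₂O ÷ 18.015 g/mol = 0.12268 mol
mass O = 2.946 − (1.1051 + 0.12366) = 1.7173 g → mol O = 1.7173 ÷ 15.999 = 0.10734 mol
Divide by the smallest (0.092004 mol): C 1.000, H 1.333, O 1.167
Multiplying each by 6 gives whole numbers: C 6.00, H 8.00, O 7.00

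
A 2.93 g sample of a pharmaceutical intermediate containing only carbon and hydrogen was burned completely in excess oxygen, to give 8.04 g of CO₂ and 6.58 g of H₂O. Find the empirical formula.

CH4

mol C = 8.04 g CO₂ ÷ 44.009 g/mol = 0.1827 mol
mol H = 2 × 6.58 g H₂O ÷ 18.015 g/mol = 0.7305 mol
Divide by the smallest (0.1827 mol): C 1.000, H 3.999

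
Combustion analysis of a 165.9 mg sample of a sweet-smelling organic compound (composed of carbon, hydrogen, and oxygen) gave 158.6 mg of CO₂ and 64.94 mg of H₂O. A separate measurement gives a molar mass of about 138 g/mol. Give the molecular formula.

mol C = 0.1586 g CO₂ ÷ 44.009 g/mol = 0.0036038 mol
mol H = 2 × 0.06494 g H₂O ÷ 18.015 g/mol = 0.0072095 mol
mass O = 0.1659 − (0.043285 + 0.0072672) = 0.11535 g → mol O = 0.11535 ÷ 15.999 = 0.0072097 mol
Divide by the smallest (0.0036038 mol): C 1.000, H 2.001, O 2.001
Empirical formula: CH2O2
Empirical-formula mass = 46.02 g/mol; 138 ÷ 46.02 ≈ 3, so the molecular formula is C3H6O6.

C3H6O6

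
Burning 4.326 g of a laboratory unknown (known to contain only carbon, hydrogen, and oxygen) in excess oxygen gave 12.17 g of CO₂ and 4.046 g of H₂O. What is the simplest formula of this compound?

mol C = 12.17 g CO₂ ÷ 44.009 g/mol = 0.27653 mol
mol H = 2 × 4.046 g H₂O ÷ 18.015 g/mol = 0.44918 mol
mass O = 4.326 − (3.3215 + 0.45277) = 0.55177 g → mol O = 0.55177 ÷ 15.999 = 0.034488 mol
Divide by the smallest (0.034488 mol): C 8.018, H 13.024, O 1.000

C8H13O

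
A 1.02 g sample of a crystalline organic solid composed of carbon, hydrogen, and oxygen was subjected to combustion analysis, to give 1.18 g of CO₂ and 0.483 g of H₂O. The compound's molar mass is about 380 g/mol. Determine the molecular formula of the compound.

C10H20O15

mol C = 1.18 g CO₂ ÷ 44.009 g/mol = 0.02681 mol
mol H = 2 × 0.483 g H₂O ÷ 18.015 g/mol = 0.05362 mol
mass O = 1.02 − (0.3220 + 0.05405) = 0.6439 g → mol O = 0.6439 ÷ 15.999 = 0.04025 mol
Divide by the smallest (0.02681 mol): C 1.000, H 2.000, O 1.501
Multiplying each by 2 gives whole numbers: C 2.00, H 4.00, O 3.00
Empirical formula: C2H4O3
Empirical-formula mass = 76.05 g/mol; 380 ÷ 76.05 ≈ 5, so the molecular formula is C10H20O15.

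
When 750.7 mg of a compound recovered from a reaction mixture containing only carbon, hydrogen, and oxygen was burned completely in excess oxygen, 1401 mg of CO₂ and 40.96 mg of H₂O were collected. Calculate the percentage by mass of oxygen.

48.46%

mol C = 1.401 g CO₂ ÷ 44.009 g/mol = 0.031834 mol
mol H = 2 × 0.04096 g H₂O ÷ 18.015 g/mol = 0.0045473 mol
mass O = 0.7507 − (0.38236 + 0.0045837) = 0.36375 g → mol O = 0.36375 ÷ 15.999 = 0.022736 mol
mass % O = 0.36375 g ÷ 0.7507 g × 100%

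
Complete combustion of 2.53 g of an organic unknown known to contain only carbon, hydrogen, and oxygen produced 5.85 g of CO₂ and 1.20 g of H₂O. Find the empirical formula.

C8H8O3

mol C = 5.85 g CO₂ ÷ 44.009 g/mol = 0.1329 mol
mol H = 2 × 1.20 g H₂O ÷ 18.015 g/mol = 0.1332 mol
mass O = 2.53 − (1.597 + 0.1343) = 0.7991 g → mol O = 0.7991 ÷ 15.999 = 0.04995 mol
Divide by the smallest (0.04995 mol): C 2.661, H 2.667, O 1.000
Multiplying each by 3 gives whole numbers: C 7.98, H 8.00, O 3.00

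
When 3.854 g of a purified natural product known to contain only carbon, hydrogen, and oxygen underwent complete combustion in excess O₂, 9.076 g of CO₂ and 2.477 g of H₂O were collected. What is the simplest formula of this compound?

C3H4O

mol C = 9.076 g CO₂ ÷ 44.009 g/mol = 0.20623 mol
mol H = 2 × 2.477 g H₂O ÷ 18.015 g/mol = 0.27499 mol
mass O = 3.854 − (2.4770 + 0.27719) = 1.0998 g → mol O = 1.0998 ÷ 15.999 = 0.068740 mol
Divide by the smallest (0.068740 mol): C 3.000, H 4.000, O 1.000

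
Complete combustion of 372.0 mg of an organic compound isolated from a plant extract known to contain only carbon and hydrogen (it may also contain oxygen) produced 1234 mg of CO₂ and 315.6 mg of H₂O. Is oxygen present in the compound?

no

mol C = 1.234 g CO₂ ÷ 44.009 g/mol = 0.028040 mol
mol H = 2 × 0.3156 g H₂O ÷ 18.015 g/mol = 0.035037 mol
C and H together account for 0.37210 g — essentially the entire 0.3720 g sample — so the compound contains no oxygen.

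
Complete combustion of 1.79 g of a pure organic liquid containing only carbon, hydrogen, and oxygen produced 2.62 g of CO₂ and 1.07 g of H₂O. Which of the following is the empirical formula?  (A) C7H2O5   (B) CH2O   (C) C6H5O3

(B) CH2O

mol C = 2.62 g CO₂ ÷ 44.009 g/mol = 0.05953 mol
mol H = 2 × 1.07 g H₂O ÷ 18.015 g/mol = 0.1188 mol
mass O = 1.79 − (0.7151 + 0.1197) = 0.9552 g → mol O = 0.9552 ÷ 15.999 = 0.05970 mol
Divide by the smallest (0.05953 mol): C 1.000, H 1.995, O 1.003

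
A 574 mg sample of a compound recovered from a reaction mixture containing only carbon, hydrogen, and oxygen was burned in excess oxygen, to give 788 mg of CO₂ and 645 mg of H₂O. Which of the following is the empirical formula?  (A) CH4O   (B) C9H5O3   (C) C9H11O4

mol C = 0.788 g CO₂ ÷ 44.009 g/mol = 0.01791 mol
mol H = 2 × 0.645 g H₂O ÷ 18.015 g/mol = 0.07161 mol
mass O = 0.574 − (0.2151 + 0.07218) = 0.2868 g → mol O = 0.2868 ÷ 15.999 = 0.01792 mol
Divide by the smallest (0.01791 mol): C 1.000, H 3.999, O 1.001

(A) CH4O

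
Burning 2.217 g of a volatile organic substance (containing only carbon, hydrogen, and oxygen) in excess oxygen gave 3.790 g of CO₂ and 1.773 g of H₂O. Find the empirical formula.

mol C = 3.790 g CO₂ ÷ 44.009 g/mol = 0.086119 mol
mol H = 2 × 1.773 g H₂O ÷ 18.015 g/mol = 0.19684 mol
mass O = 2.217 − (1.0344 + 0.19841) = 0.98422 g → mol O = 0.98422 ÷ 15.999 = 0.061517 mol
Divide by the smallest (0.061517 mol): C 1.400, H 3.200, O 1.000
Multiplying each by 5 gives whole numbers: C 7.00, H 16.00, O 5.00

C7H16O5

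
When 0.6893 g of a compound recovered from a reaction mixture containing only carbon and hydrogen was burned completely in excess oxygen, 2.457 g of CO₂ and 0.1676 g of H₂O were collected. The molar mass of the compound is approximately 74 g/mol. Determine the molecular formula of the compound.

C6H2

mol C = 2.457 g CO₂ ÷ 44.009 g/mol = 0.055829 mol
mol H = 2 × 0.1676 g H₂O ÷ 18.015 g/mol = 0.018607 mol
Divide by the smallest (0.018607 mol): C 3.001, H 1.000
Empirical formula: C3H
Empirical-formula mass = 37.04 g/mol; 74 ÷ 37.04 ≈ 2, so the molecular formula is C6H2.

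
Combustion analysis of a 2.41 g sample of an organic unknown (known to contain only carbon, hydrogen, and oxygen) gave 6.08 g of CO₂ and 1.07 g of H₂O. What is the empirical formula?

mol C = 6.08 g CO₂ ÷ 44.009 g/mol = 0.1382 mol
mol H = 2 × 1.07 g H₂O ÷ 18.015 g/mol = 0.1188 mol
mass O = 2.41 − (1.659 + 0.1197) = 0.6309 g → mol O = 0.6309 ÷ 15.999 = 0.03943 mol
Divide by the smallest (0.03943 mol): C 3.503, H 3.012, O 1.000
Multiplying each by 2 gives whole numbers: C 7.01, H 6.02, O 2.00

C7H6O2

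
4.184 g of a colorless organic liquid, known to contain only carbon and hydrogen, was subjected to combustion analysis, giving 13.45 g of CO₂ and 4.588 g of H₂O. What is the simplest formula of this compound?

C3H5

mol C = 13.45 g CO₂ ÷ 44.009 g/mol = 0.30562 mol
mol H = 2 × 4.588 g H₂O ÷ 18.015 g/mol = 0.50935 mol
Divide by the smallest (0.30562 mol): C 1.000, H 1.667
Multiplying each by 3 gives whole numbers: C 3.00, H 5.00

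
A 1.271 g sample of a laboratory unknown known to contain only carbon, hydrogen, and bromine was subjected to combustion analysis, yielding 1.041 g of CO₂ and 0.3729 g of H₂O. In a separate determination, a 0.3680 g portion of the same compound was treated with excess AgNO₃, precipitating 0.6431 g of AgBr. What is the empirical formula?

mol C = 1.041 g CO₂ ÷ 44.009 g/mol = 0.023654 mol
mol H = 2 × 0.3729 g H₂O ÷ 18.015 g/mol = 0.041399 mol
From the AgBr data: mol Br per gram of compound = (0.6431 ÷ 187.772) ÷ 0.3680 = 0.0093068 mol/g, so in the 1.271 g combustion sample mol Br = 0.011829 mol
Divide by the smallest (0.011829 mol): C 2.000, H 3.500, Br 1.000
Multiplying each by 2 gives whole numbers: C 4.00, H 7.00, Br 2.00

C4H7Br2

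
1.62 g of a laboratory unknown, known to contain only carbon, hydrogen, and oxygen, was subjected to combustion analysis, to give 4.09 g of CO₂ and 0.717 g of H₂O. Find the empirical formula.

C7H6O2

mol C = 4.09 g CO₂ ÷ 44.009 g/mol = 0.09294 mol
mol H = 2 × 0.717 g H₂O ÷ 18.015 g/mol = 0.07960 mol
mass O = 1.62 − (1.116 + 0.08024) = 0.4235 g → mol O = 0.4235 ÷ 15.999 = 0.02647 mol
Divide by the smallest (0.02647 mol): C 3.511, H 3.007, O 1.000
Multiplying each by 2 gives whole numbers: C 7.02, H 6.01, O 2.00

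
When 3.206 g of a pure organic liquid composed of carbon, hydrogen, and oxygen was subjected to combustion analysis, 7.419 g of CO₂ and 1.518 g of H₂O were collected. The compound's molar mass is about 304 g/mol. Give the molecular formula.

C16H16O6

mol C = 7.419 g CO₂ ÷ 44.009 g/mol = 0.16858 mol
mol H = 2 × 1.518 g H₂O ÷ 18.015 g/mol = 0.16853 mol
mass O = 3.206 − (2.0248 + 0.16987) = 1.0113 g → mol O = 1.0113 ÷ 15.999 = 0.063212 mol
Divide by the smallest (0.063212 mol): C 2.667, H 2.666, O 1.000
Multiplying each by 3 gives whole numbers: C 8.00, H 8.00, O 3.00
Empirical formula: C8H8O3
Empirical-formula mass = 152.15 g/mol; 304 ÷ 152.15 ≈ 2, so the molecular formula is C16H16O6.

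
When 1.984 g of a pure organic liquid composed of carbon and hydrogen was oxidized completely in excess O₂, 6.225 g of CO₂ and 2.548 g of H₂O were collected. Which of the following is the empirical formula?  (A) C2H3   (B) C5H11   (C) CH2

mol C = 6.225 g CO₂ ÷ 44.009 g/mol = 0.14145 mol
mol H = 2 × 2.548 g H₂O ÷ 18.015 g/mol = 0.28288 mol
Divide by the smallest (0.14145 mol): C 1.000, H 2.000

(C) CH2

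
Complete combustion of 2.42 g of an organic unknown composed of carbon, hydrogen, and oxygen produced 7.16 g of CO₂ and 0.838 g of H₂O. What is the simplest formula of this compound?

C7H4O

mol C = 7.16 g CO₂ ÷ 44.009 g/mol = 0.1627 mol
mol H = 2 × 0.838 g H₂O ÷ 18.015 g/mol = 0.09303 mol
mass O = 2.42 − (1.954 + 0.09378) = 0.3721 g → mol O = 0.3721 ÷ 15.999 = 0.02326 mol
Divide by the smallest (0.02326 mol): C 6.995, H 4.000, O 1.000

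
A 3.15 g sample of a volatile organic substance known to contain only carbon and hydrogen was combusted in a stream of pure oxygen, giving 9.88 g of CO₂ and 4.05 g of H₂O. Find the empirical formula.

CH2

mol C = 9.88 g CO₂ ÷ 44.009 g/mol = 0.2245 mol
mol H = 2 × 4.05 g H₂O ÷ 18.015 g/mol = 0.4496 mol
Divide by the smallest (0.2245 mol): C 1.000, H 2.003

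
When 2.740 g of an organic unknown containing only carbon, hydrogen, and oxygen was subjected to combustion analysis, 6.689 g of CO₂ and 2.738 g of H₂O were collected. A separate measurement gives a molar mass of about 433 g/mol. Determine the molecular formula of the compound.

C24H48O6

mol C = 6.689 g CO₂ ÷ 44.009 g/mol = 0.15199 mol
mol H = 2 × 2.738 g H₂O ÷ 18.015 g/mol = 0.30397 mol
mass O = 2.740 − (1.8256 + 0.30640) = 0.60803 g → mol O = 0.60803 ÷ 15.999 = 0.038004 mol
Divide by the smallest (0.038004 mol): C 3.999, H 7.998, O 1.000
Empirical formula: C4H8O
Empirical-formula mass = 72.11 g/mol; 433 ÷ 72.11 ≈ 6, so the molecular formula is C24H48O6.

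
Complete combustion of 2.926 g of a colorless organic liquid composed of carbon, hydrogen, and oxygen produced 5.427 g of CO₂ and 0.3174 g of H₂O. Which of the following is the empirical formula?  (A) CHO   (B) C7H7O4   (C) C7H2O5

(C) C7H2O5

mol C = 5.427 g CO₂ ÷ 44.009 g/mol = 0.12332 mol
mol H = 2 × 0.3174 g H₂O ÷ 18.015 g/mol = 0.035237 mol
mass O = 2.926 − (1.4811 + 0.035519) = 1.4093 g → mol O = 1.4093 ÷ 15.999 = 0.088089 mol
Divide by the smallest (0.035237 mol): C 3.500, H 1.000, O 2.500
Multiplying each by 2 gives whole numbers: C 7.00, H 2.00, O 5.00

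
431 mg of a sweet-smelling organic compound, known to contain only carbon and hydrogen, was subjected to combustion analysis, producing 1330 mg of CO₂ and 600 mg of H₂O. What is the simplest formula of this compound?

C5H11

mol C = 1.33 g CO₂ ÷ 44.009 g/mol = 0.03022 mol
mol H = 2 × 0.600 g H₂O ÷ 18.015 g/mol = 0.06661 mol
Divide by the smallest (0.03022 mol): C 1.000, H 2.204
Multiplying each by 5 gives whole numbers: C 5.00, H 11.02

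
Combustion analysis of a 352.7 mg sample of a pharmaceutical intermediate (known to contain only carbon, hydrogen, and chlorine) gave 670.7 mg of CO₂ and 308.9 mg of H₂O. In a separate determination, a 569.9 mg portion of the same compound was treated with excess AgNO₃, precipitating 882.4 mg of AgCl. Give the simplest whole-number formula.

mol C = 0.6707 g CO₂ ÷ 44.009 g/mol = 0.015240 mol
mol H = 2 × 0.3089 g H₂O ÷ 18.015 g/mol = 0.034294 mol
From the AgCl data: mol Cl per gram of compound = (0.8824 ÷ 143.318) ÷ 0.5699 = 0.010804 mol/g, so in the 0.3527 g combustion sample mol Cl = 0.0038104 mol
Divide by the smallest (0.0038104 mol): C 4.000, H 9.000, Cl 1.000

C4H9Cl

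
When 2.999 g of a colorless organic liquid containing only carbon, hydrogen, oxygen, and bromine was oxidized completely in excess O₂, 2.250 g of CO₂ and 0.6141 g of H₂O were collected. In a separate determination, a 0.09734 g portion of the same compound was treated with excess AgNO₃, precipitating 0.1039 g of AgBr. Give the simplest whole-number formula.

mol C = 2.250 g CO₂ ÷ 44.009 g/mol = 0.051126 mol
mol H = 2 × 0.6141 g H₂O ÷ 18.015 g/mol = 0.068177 mol
From the AgBr data: mol Br per gram of compound = (0.1039 ÷ 187.772) ÷ 0.09734 = 0.0056845 mol/g, so in the 2.999 g combustion sample mol Br = 0.017048 mol
mass O = 2.999 − (0.61407 + 0.068722 + 1.3622) = 0.95401 g → mol O = 0.95401 ÷ 15.999 = 0.059630 mol
Divide by the smallest (0.017048 mol): C 2.999, H 3.999, Br 1.000, O 3.498
Multiplying each by 2 gives whole numbers: C 6.00, H 8.00, Br 2.00, O 7.00

C6H8Br2O7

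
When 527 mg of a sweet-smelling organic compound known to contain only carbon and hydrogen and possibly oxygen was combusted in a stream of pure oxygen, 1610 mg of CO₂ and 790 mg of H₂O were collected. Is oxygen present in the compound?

mol C = 1.61 g CO₂ ÷ 44.009 g/mol = 0.03658 mol
mol H = 2 × 0.790 g H₂O ÷ 18.015 g/mol = 0.08770 mol
C and H together account for 0.5278 g — essentially the entire 0.527 g sample — so the compound contains no oxygen.

no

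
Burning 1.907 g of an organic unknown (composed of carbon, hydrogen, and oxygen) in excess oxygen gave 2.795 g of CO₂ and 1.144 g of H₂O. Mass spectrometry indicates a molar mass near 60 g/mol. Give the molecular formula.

mol C = 2.795 g CO₂ ÷ 44.009 g/mol = 0.063510 mol
mol H = 2 × 1.144 g H₂O ÷ 18.015 g/mol = 0.12701 mol
mass O = 1.907 − (0.76282 + 0.12802) = 1.0162 g → mol O = 1.0162 ÷ 15.999 = 0.063514 mol
Divide by the smallest (0.063510 mol): C 1.000, H 2.000, O 1.000
Empirical formula: CH2O
Empirical-formula mass = 30.03 g/mol; 60 ÷ 30.03 ≈ 2, so the molecular formula is C2H4O2.

C2H4O2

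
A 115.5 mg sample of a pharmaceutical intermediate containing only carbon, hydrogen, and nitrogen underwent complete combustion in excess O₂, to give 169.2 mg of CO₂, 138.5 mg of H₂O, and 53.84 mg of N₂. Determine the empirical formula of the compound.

mol C = 0.1692 g CO₂ ÷ 44.009 g/mol = 0.0038447 mol
mol H = 2 × 0.1385 g H₂O ÷ 18.015 g/mol = 0.015376 mol
mol N = 2 × 0.05384 g N₂ ÷ 28.014 g/mol = 0.0038438 mol
Divide by the smallest (0.0038438 mol): C 1.000, H 4.000, N 1.000

CH4N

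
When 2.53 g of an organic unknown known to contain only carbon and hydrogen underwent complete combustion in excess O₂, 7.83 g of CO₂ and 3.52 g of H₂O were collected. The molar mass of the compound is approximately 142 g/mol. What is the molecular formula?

C10H22

mol C = 7.83 g CO₂ ÷ 44.009 g/mol = 0.1779 mol
mol H = 2 × 3.52 g H₂O ÷ 18.015 g/mol = 0.3908 mol
Divide by the smallest (0.1779 mol): C 1.000, H 2.196
Multiplying each by 5 gives whole numbers: C 5.00, H 10.98
Empirical formula: C5H11
Empirical-formula mass = 71.14 g/mol; 142 ÷ 71.14 ≈ 2, so the molecular formula is C10H22.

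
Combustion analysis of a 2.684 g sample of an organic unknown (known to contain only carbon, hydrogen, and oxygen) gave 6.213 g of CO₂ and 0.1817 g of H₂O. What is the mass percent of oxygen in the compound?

36.07%

mol C = 6.213 g CO₂ ÷ 44.009 g/mol = 0.14118 mol
mol H = 2 × 0.1817 g H₂O ÷ 18.015 g/mol = 0.020172 mol
mass O = 2.684 − (1.6957 + 0.020333) = 0.96801 g → mol O = 0.96801 ÷ 15.999 = 0.060504 mol
mass % O = 0.96801 g ÷ 2.684 g × 100%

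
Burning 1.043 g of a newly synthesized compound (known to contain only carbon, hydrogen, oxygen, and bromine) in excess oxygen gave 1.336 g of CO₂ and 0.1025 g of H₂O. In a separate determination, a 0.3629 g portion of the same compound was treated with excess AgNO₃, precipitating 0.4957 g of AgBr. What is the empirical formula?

C8H3Br2O

mol C = 1.336 g CO₂ ÷ 44.009 g/mol = 0.030357 mol
mol H = 2 × 0.1025 g H₂O ÷ 18.015 g/mol = 0.011379 mol
From the AgBr data: mol Br per gram of compound = (0.4957 ÷ 187.772) ÷ 0.3629 = 0.0072745 mol/g, so in the 1.043 g combustion sample mol Br = 0.0075873 mol
mass O = 1.043 − (0.36462 + 0.011470 + 0.60625) = 0.060653 g → mol O = 0.060653 ÷ 15.999 = 0.0037911 mol
Divide by the smallest (0.0037911 mol): C 8.008, H 3.002, Br 2.001, O 1.000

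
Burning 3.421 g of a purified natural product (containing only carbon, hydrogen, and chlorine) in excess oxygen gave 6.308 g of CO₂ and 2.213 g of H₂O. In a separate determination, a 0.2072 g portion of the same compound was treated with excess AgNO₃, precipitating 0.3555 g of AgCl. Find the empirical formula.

mol C = 6.308 g CO₂ ÷ 44.009 g/mol = 0.14333 mol
mol H = 2 × 2.213 g H₂O ÷ 18.015 g/mol = 0.24568 mol
From the AgCl data: mol Cl per gram of compound = (0.3555 ÷ 143.318) ÷ 0.2072 = 0.011972 mol/g, so in the 3.421 g combustion sample mol Cl = 0.040955 mol
Divide by the smallest (0.040955 mol): C 3.500, H 5.999, Cl 1.000
Multiplying each by 2 gives whole numbers: C 7.00, H 12.00, Cl 2.00

C7H12Cl2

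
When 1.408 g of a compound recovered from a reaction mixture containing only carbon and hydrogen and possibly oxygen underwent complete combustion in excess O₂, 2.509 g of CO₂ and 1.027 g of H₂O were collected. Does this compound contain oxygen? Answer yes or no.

yes

mol C = 2.509 g CO₂ ÷ 44.009 g/mol = 0.057011 mol
mol H = 2 × 1.027 g H₂O ÷ 18.015 g/mol = 0.11402 mol
C and H account for only 0.79969 g of the 1.408 g sample; the remaining 0.60831 g must be oxygen.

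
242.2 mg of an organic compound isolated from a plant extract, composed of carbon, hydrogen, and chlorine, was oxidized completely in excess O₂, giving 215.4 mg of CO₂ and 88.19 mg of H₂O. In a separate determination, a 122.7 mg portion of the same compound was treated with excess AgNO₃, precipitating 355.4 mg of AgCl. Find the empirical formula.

mol C = 0.2154 g CO₂ ÷ 44.009 g/mol = 0.0048945 mol
mol H = 2 × 0.08819 g H₂O ÷ 18.015 g/mol = 0.0097907 mol
From the AgCl data: mol Cl per gram of compound = (0.3554 ÷ 143.318) ÷ 0.1227 = 0.020210 mol/g, so in the 0.2422 g combustion sample mol Cl = 0.0048949 mol
Divide by the smallest (0.0048945 mol): C 1.000, H 2.000, Cl 1.000

CH2Cl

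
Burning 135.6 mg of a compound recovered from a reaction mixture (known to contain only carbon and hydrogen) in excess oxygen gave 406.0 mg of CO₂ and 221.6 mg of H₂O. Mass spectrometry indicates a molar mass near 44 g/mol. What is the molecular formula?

mol C = 0.4060 g CO₂ ÷ 44.009 g/mol = 0.0092254 mol
mol H = 2 × 0.2216 g H₂O ÷ 18.015 g/mol = 0.024602 mol
Divide by the smallest (0.0092254 mol): C 1.000, H 2.667
Multiplying each by 3 gives whole numbers: C 3.00, H 8.00
Empirical formula: C3H8
Empirical-formula mass = 44.10 g/mol; 44 ÷ 44.10 ≈ 1, so the molecular formula is C3H8.

C3H8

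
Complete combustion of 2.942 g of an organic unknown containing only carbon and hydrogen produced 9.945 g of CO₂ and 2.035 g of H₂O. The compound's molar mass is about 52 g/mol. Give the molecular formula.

C4H4

mol C = 9.945 g CO₂ ÷ 44.009 g/mol = 0.22598 mol
mol H = 2 × 2.035 g H₂O ÷ 18.015 g/mol = 0.22592 mol
Divide by the smallest (0.22592 mol): C 1.000, H 1.000
Empirical formula: CH
Empirical-formula mass = 13.02 g/mol; 52 ÷ 13.02 ≈ 4, so the molecular formula is C4H4.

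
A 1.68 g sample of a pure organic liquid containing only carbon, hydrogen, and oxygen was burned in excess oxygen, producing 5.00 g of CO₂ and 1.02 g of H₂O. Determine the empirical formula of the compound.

mol C = 5.00 g CO₂ ÷ 44.009 g/mol = 0.1136 mol
mol H = 2 × 1.02 g H₂O ÷ 18.015 g/mol = 0.1132 mol
mass O = 1.68 − (1.365 + 0.1141) = 0.2012 g → mol O = 0.2012 ÷ 15.999 = 0.01258 mol
Divide by the smallest (0.01258 mol): C 9.032, H 9.002, O 1.000

C9H9O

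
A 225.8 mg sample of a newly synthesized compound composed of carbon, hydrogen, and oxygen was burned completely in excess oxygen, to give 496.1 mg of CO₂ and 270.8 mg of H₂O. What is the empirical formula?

mol C = 0.4961 g CO₂ ÷ 44.009 g/mol = 0.011273 mol
mol H = 2 × 0.2708 g H₂O ÷ 18.015 g/mol = 0.030064 mol
mass O = 0.2258 − (0.13540 + 0.030304) = 0.060099 g → mol O = 0.060099 ÷ 15.999 = 0.0037564 mol
Divide by the smallest (0.0037564 mol): C 3.001, H 8.003, O 1.000

C3H8O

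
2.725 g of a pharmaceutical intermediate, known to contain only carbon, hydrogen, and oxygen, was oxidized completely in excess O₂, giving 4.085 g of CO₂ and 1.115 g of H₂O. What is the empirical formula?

mol C = 4.085 g CO₂ ÷ 44.009 g/mol = 0.092822 mol
mol H = 2 × 1.115 g H₂O ÷ 18.015 g/mol = 0.12379 mol
mass O = 2.725 − (1.1149 + 0.12478) = 1.4853 g → mol O = 1.4853 ÷ 15.999 = 0.092840 mol
Divide by the smallest (0.092822 mol): C 1.000, H 1.334, O 1.000
Multiplying each by 3 gives whole numbers: C 3.00, H 4.00, O 3.00

C3H4O3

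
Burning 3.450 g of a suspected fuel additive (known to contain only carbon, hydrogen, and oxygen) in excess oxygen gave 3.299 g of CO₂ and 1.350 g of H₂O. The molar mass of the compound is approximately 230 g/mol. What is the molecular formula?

mol C = 3.299 g CO₂ ÷ 44.009 g/mol = 0.074962 mol
mol H = 2 × 1.350 g H₂O ÷ 18.015 g/mol = 0.14988 mol
mass O = 3.450 − (0.90037 + 0.15107) = 2.3986 g → mol O = 2.3986 ÷ 15.999 = 0.14992 mol
Divide by the smallest (0.074962 mol): C 1.000, H 1.999, O 2.000
Empirical formula: CH2O2
Empirical-formula mass = 46.02 g/mol; 230 ÷ 46.02 ≈ 5, so the molecular formula is C5H10O10.

C5H10O10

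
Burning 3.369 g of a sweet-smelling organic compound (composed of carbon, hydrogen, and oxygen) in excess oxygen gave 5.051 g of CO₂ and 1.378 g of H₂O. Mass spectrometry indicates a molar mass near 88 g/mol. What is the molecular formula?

mol C = 5.051 g CO₂ ÷ 44.009 g/mol = 0.11477 mol
mol H = 2 × 1.378 g H₂O ÷ 18.015 g/mol = 0.15298 mol
mass O = 3.369 − (1.3785 + 0.15421) = 1.8363 g → mol O = 1.8363 ÷ 15.999 = 0.11477 mol
Divide by the smallest (0.11477 mol): C 1.000, H 1.333, O 1.000
Multiplying each by 3 gives whole numbers: C 3.00, H 4.00, O 3.00
Empirical formula: C3H4O3
Empirical-formula mass = 88.06 g/mol; 88 ÷ 88.06 ≈ 1, so the molecular formula is C3H4O3.

C3H4O3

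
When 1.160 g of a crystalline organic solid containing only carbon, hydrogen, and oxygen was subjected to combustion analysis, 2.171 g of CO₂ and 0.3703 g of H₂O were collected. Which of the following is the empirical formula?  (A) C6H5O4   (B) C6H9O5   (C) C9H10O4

mol C = 2.171 g CO₂ ÷ 44.009 g/mol = 0.049331 mol
mol H = 2 × 0.3703 g H₂O ÷ 18.015 g/mol = 0.041110 mol
mass O = 1.160 − (0.59251 + 0.041439) = 0.52605 g → mol O = 0.52605 ÷ 15.999 = 0.032880 mol
Divide by the smallest (0.032880 mol): C 1.500, H 1.250, O 1.000
Multiplying each by 4 gives whole numbers: C 6.00, H 5.00, O 4.00

(A) C6H5O4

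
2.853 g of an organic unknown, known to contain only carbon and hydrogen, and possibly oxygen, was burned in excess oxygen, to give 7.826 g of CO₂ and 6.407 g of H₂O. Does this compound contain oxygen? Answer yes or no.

mol C = 7.826 g CO₂ ÷ 44.009 g/mol = 0.17783 mol
mol H = 2 × 6.407 g H₂O ÷ 18.015 g/mol = 0.71130 mol
C and H together account for 2.8529 g — essentially the entire 2.853 g sample — so the compound contains no oxygen.

no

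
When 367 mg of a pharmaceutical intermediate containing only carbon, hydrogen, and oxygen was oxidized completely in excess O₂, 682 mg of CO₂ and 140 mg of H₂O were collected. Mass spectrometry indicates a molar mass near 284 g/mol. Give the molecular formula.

C12H12O8

mol C = 0.682 g CO₂ ÷ 44.009 g/mol = 0.01550 mol
mol H = 2 × 0.140 g H₂O ÷ 18.015 g/mol = 0.01554 mol
mass O = 0.367 − (0.1861 + 0.01567) = 0.1652 g → mol O = 0.1652 ÷ 15.999 = 0.01033 mol
Divide by the smallest (0.01033 mol): C 1.501, H 1.505, O 1.000
Multiplying each by 2 gives whole numbers: C 3.00, H 3.01, O 2.00
Empirical formula: C3H3O2
Empirical-formula mass = 71.06 g/mol; 284 ÷ 71.06 ≈ 4, so the molecular formula is C12H12O8.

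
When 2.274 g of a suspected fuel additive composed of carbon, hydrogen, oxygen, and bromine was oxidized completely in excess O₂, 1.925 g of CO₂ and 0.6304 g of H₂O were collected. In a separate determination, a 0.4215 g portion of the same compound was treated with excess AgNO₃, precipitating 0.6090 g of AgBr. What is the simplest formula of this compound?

mol C = 1.925 g CO₂ ÷ 44.009 g/mol = 0.043741 mol
mol H = 2 × 0.6304 g H₂O ÷ 18.015 g/mol = 0.069986 mol
From the AgBr data: mol Br per gram of compound = (0.6090 ÷ 187.772) ÷ 0.4215 = 0.0076947 mol/g, so in the 2.274 g combustion sample mol Br = 0.017498 mol
mass O = 2.274 − (0.52537 + 0.070546 + 1.3981) = 0.27995 g → mol O = 0.27995 ÷ 15.999 = 0.017498 mol
Divide by the smallest (0.017498 mol): C 2.500, H 4.000, Br 1.000, O 1.000
Multiplying each by 2 gives whole numbers: C 5.00, H 8.00, Br 2.00, O 2.00

C5H8Br2O2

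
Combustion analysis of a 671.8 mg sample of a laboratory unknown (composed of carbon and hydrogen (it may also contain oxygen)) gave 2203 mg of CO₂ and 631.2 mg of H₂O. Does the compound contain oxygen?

mol C = 2.203 g CO₂ ÷ 44.009 g/mol = 0.050058 mol
mol H = 2 × 0.6312 g H₂O ÷ 18.015 g/mol = 0.070075 mol
C and H together account for 0.67188 g — essentially the entire 0.6718 g sample — so the compound contains no oxygen.

no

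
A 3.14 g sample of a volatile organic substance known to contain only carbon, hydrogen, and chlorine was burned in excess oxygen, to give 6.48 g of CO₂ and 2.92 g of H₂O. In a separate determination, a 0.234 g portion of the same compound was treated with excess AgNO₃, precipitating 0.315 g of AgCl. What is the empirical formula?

C5H11Cl

mol C = 6.48 g CO₂ ÷ 44.009 g/mol = 0.1472 mol
mol H = 2 × 2.92 g H₂O ÷ 18.015 g/mol = 0.3242 mol
From the AgCl data: mol Cl per gram of compound = (0.315 ÷ 143.318) ÷ 0.234 = 0.009393 mol/g, so in the 3.14 g combustion sample mol Cl = 0.02949 mol
Divide by the smallest (0.02949 mol): C 4.992, H 10.991, Cl 1.000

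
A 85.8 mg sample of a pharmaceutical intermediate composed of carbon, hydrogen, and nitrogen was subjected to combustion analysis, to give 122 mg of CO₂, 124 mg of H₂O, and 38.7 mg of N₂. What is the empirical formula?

mol C = 0.122 g CO₂ ÷ 44.009 g/mol = 0.002772 mol
mol H = 2 × 0.124 g H₂O ÷ 18.015 g/mol = 0.01377 mol
mol N = 2 × 0.0387 g N₂ ÷ 28.014 g/mol = 0.002763 mol
Divide by the smallest (0.002763 mol): C 1.003, H 4.983, N 1.000

CH5N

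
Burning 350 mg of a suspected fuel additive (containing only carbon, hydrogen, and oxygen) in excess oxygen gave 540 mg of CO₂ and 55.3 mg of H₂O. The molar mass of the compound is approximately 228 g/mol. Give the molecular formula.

mol C = 0.540 g CO₂ ÷ 44.009 g/mol = 0.01227 mol
mol H = 2 × 0.0553 g H₂O ÷ 18.015 g/mol = 0.006139 mol
mass O = 0.350 − (0.1474 + 0.006188) = 0.1964 g → mol O = 0.1964 ÷ 15.999 = 0.01228 mol
Divide by the smallest (0.006139 mol): C 1.999, H 1.000, O 2.000
Empirical formula: C2HO2
Empirical-formula mass = 57.03 g/mol; 228 ÷ 57.03 ≈ 4, so the molecular formula is C8H4O8.

C8H4O8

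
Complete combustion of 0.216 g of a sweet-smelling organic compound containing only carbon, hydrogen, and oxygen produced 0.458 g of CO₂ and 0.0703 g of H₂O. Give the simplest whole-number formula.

mol C = 0.458 g CO₂ ÷ 44.009 g/mol = 0.01041 mol
mol H = 2 × 0.0703 g H₂O ÷ 18.015 g/mol = 0.007805 mol
mass O = 0.216 − (0.1250 + 0.007867) = 0.08313 g → mol O = 0.08313 ÷ 15.999 = 0.005196 mol
Divide by the smallest (0.005196 mol): C 2.003, H 1.502, O 1.000
Multiplying each by 2 gives whole numbers: C 4.01, H 3.00, O 2.00

C4H3O2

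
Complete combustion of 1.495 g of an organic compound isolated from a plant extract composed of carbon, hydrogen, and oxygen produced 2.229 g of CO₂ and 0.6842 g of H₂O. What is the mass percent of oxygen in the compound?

mol C = 2.229 g CO₂ ÷ 44.009 g/mol = 0.050649 mol
mol H = 2 × 0.6842 g H₂O ÷ 18.015 g/mol = 0.075959 mol
mass O = 1.495 − (0.60834 + 0.076567) = 0.81009 g → mol O = 0.81009 ÷ 15.999 = 0.050634 mol
mass % O = 0.81009 g ÷ 1.495 g × 100%

54.19%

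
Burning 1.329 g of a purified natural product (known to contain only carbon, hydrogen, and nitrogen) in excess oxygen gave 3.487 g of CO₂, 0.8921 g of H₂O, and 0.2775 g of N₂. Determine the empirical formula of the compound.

mol C = 3.487 g CO₂ ÷ 44.009 g/mol = 0.079234 mol
mol H = 2 × 0.8921 g H₂O ÷ 18.015 g/mol = 0.099040 mol
mol N = 2 × 0.2775 g N₂ ÷ 28.014 g/mol = 0.019812 mol
Divide by the smallest (0.019812 mol): C 3.999, H 4.999, N 1.000

C4H5N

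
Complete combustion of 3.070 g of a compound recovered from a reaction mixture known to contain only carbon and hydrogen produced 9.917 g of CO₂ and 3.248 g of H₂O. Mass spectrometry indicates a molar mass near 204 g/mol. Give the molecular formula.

C15H24

mol C = 9.917 g CO₂ ÷ 44.009 g/mol = 0.22534 mol
mol H = 2 × 3.248 g H₂O ÷ 18.015 g/mol = 0.36059 mol
Divide by the smallest (0.22534 mol): C 1.000, H 1.600
Multiplying each by 5 gives whole numbers: C 5.00, H 8.00
Empirical formula: C5H8
Empirical-formula mass = 68.12 g/mol; 204 ÷ 68.12 ≈ 3, so the molecular formula is C15H24.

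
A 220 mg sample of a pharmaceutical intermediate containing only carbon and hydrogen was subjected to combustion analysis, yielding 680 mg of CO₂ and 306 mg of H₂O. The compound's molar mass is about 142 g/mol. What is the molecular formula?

C10H22

mol C = 0.680 g CO₂ ÷ 44.009 g/mol = 0.01545 mol
mol H = 2 × 0.306 g H₂O ÷ 18.015 g/mol = 0.03397 mol
Divide by the smallest (0.01545 mol): C 1.000, H 2.199
Multiplying each by 5 gives whole numbers: C 5.00, H 10.99
Empirical formula: C5H11
Empirical-formula mass = 71.14 g/mol; 142 ÷ 71.14 ≈ 2, so the molecular formula is C10H22.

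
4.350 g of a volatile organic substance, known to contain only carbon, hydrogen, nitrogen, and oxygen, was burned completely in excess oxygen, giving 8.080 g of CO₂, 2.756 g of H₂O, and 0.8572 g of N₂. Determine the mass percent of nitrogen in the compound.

19.71%

mol C = 8.080 g CO₂ ÷ 44.009 g/mol = 0.18360 mol
mol H = 2 × 2.756 g H₂O ÷ 18.015 g/mol = 0.30597 mol
mol N = 2 × 0.8572 g N₂ ÷ 28.014 g/mol = 0.061198 mol
mass O = 4.350 − (2.2052 + 0.30841 + 0.85720) = 0.97918 g → mol O = 0.97918 ÷ 15.999 = 0.061203 mol
mass % N = 0.85720 g ÷ 4.350 g × 100%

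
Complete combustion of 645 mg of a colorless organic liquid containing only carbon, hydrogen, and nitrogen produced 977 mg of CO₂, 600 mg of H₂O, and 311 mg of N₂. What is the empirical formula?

CH3N

mol C = 0.977 g CO₂ ÷ 44.009 g/mol = 0.02220 mol
mol H = 2 × 0.600 g H₂O ÷ 18.015 g/mol = 0.06661 mol
mol N = 2 × 0.311 g N₂ ÷ 28.014 g/mol = 0.02220 mol
Divide by the smallest (0.02220 mol): C 1.000, H 3.001, N 1.000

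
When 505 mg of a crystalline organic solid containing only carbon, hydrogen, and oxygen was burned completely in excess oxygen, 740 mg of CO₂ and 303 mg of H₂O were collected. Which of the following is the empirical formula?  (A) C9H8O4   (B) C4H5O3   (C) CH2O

mol C = 0.740 g CO₂ ÷ 44.009 g/mol = 0.01681 mol
mol H = 2 × 0.303 g H₂O ÷ 18.015 g/mol = 0.03364 mol
mass O = 0.505 − (0.2020 + 0.03391) = 0.2691 g → mol O = 0.2691 ÷ 15.999 = 0.01682 mol
Divide by the smallest (0.01681 mol): C 1.000, H 2.001, O 1.000

(C) CH2O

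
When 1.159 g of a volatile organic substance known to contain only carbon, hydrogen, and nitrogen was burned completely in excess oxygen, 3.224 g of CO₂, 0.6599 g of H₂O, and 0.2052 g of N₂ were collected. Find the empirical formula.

C5H5N

mol C = 3.224 g CO₂ ÷ 44.009 g/mol = 0.073258 mol
mol H = 2 × 0.6599 g H₂O ÷ 18.015 g/mol = 0.073261 mol
mol N = 2 × 0.2052 g N₂ ÷ 28.014 g/mol = 0.014650 mol
Divide by the smallest (0.014650 mol): C 5.001, H 5.001, N 1.000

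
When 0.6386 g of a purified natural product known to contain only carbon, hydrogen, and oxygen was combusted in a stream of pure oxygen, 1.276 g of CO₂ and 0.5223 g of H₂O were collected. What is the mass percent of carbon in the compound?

54.53%

mol C = 1.276 g CO₂ ÷ 44.009 g/mol = 0.028994 mol
mol H = 2 × 0.5223 g H₂O ÷ 18.015 g/mol = 0.057985 mol
mass O = 0.6386 − (0.34825 + 0.058449) = 0.23190 g → mol O = 0.23190 ÷ 15.999 = 0.014495 mol
mass % C = 0.34825 g ÷ 0.6386 g × 100%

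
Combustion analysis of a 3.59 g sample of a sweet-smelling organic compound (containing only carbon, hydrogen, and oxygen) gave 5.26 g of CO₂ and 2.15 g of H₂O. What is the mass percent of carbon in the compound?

40.0%

mol C = 5.26 g CO₂ ÷ 44.009 g/mol = 0.1195 mol
mol H = 2 × 2.15 g H₂O ÷ 18.015 g/mol = 0.2387 mol
mass O = 3.59 − (1.436 + 0.2406) = 1.914 g → mol O = 1.914 ÷ 15.999 = 0.1196 mol
mass % C = 1.436 g ÷ 3.59 g × 100%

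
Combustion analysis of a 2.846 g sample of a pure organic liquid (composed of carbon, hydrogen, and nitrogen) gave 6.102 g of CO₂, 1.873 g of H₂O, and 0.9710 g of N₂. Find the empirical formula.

C2H3N

mol C = 6.102 g CO₂ ÷ 44.009 g/mol = 0.13865 mol
mol H = 2 × 1.873 g H₂O ÷ 18.015 g/mol = 0.20794 mol
mol N = 2 × 0.9710 g N₂ ÷ 28.014 g/mol = 0.069322 mol
Divide by the smallest (0.069322 mol): C 2.000, H 3.000, N 1.000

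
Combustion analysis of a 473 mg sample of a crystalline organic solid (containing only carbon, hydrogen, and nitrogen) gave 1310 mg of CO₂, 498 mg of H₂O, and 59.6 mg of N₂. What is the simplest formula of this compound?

mol C = 1.31 g CO₂ ÷ 44.009 g/mol = 0.02977 mol
mol H = 2 × 0.498 g H₂O ÷ 18.015 g/mol = 0.05529 mol
mol N = 2 × 0.0596 g N₂ ÷ 28.014 g/mol = 0.004255 mol
Divide by the smallest (0.004255 mol): C 6.996, H 12.993, N 1.000

C7H13N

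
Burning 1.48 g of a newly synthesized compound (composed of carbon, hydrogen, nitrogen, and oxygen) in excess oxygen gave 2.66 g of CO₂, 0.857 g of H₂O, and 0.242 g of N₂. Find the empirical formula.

mol C = 2.66 g CO₂ ÷ 44.009 g/mol = 0.06044 mol
mol H = 2 × 0.857 g H₂O ÷ 18.015 g/mol = 0.09514 mol
mol N = 2 × 0.242 g N₂ ÷ 28.014 g/mol = 0.01728 mol
mass O = 1.48 − (0.7260 + 0.09590 + 0.2420) = 0.4161 g → mol O = 0.4161 ÷ 15.999 = 0.02601 mol
Divide by the smallest (0.01728 mol): C 3.498, H 5.507, N 1.000, O 1.505
Multiplying each by 2 gives whole numbers: C 7.00, H 11.01, N 2.00, O 3.01

C7H11N2O3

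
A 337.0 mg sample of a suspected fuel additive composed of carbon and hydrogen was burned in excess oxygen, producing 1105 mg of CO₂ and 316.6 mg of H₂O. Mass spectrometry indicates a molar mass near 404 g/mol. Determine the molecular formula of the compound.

mol C = 1.105 g CO₂ ÷ 44.009 g/mol = 0.025109 mol
mol H = 2 × 0.3166 g H₂O ÷ 18.015 g/mol = 0.035148 mol
Divide by the smallest (0.025109 mol): C 1.000, H 1.400
Multiplying each by 5 gives whole numbers: C 5.00, H 7.00
Empirical formula: C5H7
Empirical-formula mass = 67.11 g/mol; 404 ÷ 67.11 ≈ 6, so the molecular formula is C30H42.

C30H42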